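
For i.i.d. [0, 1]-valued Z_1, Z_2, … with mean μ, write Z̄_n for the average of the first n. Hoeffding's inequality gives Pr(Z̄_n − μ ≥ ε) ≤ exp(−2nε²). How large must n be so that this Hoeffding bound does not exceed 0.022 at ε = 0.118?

Require exp(−2nε²) ≤ 0.022, i.e. 2nε² ≥ ln(1/0.022) = 3.816713.
So n ≥ 3.816713 / (2·0.118²) = 137.055.
The smallest integer n is 138.

138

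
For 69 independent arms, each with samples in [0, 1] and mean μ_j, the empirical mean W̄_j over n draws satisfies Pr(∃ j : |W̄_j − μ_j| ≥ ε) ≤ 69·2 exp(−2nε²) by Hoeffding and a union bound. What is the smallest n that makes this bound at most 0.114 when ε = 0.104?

Need 2·69·exp(−2nε²) ≤ 0.114, i.e. exp(−2nε²) ≤ 0.114/138.
So 2nε² ≥ ln(138/0.114) = 7.098811.
Hence n ≥ 7.098811/(2·0.104²) = 328.162.
The smallest integer n is 329.

329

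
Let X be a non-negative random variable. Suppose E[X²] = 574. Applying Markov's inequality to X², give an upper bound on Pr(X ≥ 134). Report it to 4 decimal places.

0.0320

Since X ≥ 0, the event {X ≥ 134} is the same as {X² ≥ 17956}.
Markov's inequality applied to X² gives Pr(X² ≥ 17956) ≤ E[X²]/17956 = 574/17956 = 0.0320.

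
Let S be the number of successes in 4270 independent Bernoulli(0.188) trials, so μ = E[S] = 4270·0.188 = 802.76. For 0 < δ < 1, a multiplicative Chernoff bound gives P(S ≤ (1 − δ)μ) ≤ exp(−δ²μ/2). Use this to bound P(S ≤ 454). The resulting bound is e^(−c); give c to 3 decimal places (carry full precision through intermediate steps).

Write 454 = (1 − δ)μ, so δ = 1 − 454/802.76 = 0.4344511…
Then the exponent is δ²μ/2 = (μ − 454)²/(2μ) = 75.759590.

75.760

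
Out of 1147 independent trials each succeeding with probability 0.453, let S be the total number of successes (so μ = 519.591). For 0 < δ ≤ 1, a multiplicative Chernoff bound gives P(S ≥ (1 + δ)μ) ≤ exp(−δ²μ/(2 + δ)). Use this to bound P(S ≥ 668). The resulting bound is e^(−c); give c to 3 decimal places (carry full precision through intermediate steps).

18.546

Write 668 = (1 + δ)μ, so δ = 668/519.591 − 1 = 0.2856266…
Then the exponent is δ²μ/(2 + δ) = (668 − μ)² / (μ·(2 + δ)) = 18.546142.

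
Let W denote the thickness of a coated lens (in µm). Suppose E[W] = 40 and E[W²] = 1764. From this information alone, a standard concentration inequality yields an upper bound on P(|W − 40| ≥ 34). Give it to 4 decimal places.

0.1419

The first two moments determine the variance, so Chebyshev's inequality is the sharpest standard bound available.
Var(W) = E[W²] − (E[W])² = 1764 − 1600 = 164.
Chebyshev's inequality: P(|W − μ| ≥ t) ≤ Var(W)/t² = 164/1156 = 0.1419.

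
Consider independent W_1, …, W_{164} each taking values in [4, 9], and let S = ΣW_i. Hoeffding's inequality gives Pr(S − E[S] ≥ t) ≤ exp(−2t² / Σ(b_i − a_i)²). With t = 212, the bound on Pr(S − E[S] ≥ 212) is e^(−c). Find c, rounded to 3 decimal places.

21.924

Σ(b_i − a_i)² = 164·(5)² = 4100.
c = 2t²/4100 = 2·212²/4100 = 21.9239.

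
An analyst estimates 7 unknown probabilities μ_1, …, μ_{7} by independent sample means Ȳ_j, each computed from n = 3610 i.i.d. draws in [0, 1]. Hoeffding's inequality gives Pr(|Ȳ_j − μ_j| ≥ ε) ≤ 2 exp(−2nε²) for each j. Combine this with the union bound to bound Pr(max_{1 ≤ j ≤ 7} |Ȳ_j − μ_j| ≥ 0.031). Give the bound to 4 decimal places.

0.0136

Per-experiment Hoeffding bound: 2·exp(−2·3610·0.031²) = 2·exp(−6.93842) = 0.0019396.
Union bound over 7 events: 7·0.0019396 = 0.01358.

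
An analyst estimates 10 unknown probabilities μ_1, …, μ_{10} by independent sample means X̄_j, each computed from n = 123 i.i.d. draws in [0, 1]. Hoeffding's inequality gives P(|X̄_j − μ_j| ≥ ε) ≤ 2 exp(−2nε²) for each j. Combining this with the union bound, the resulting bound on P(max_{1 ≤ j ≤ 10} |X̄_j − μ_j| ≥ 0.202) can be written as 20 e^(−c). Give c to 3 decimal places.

10.038

Union bound over the 10 events: P(max_{1 ≤ j ≤ 10} |X̄_j − μ_j| ≥ 0.202) ≤ 10·2·exp(−2nε²) = 20 exp(−2·123·0.202²).
So c = 2·123·0.202² = 10.0378.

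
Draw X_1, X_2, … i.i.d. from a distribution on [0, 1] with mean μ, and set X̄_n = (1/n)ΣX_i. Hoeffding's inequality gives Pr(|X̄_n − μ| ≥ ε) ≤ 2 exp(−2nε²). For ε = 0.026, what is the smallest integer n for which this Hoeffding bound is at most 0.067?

2512

Require 2·exp(−2nε²) ≤ 0.067, i.e. 2nε² ≥ ln(2/0.067) = 3.396210.
So n ≥ 3.396210 / (2·0.026²) = 2511.990.
The smallest integer n is 2512.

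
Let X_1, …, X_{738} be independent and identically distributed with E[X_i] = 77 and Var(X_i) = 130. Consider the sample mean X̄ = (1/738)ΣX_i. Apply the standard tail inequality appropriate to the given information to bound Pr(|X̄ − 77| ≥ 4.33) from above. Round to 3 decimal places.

0.009

With mean and variance of each term known, Chebyshev's inequality bounds the deviation of the sum (or sample mean).
Var(X̄) = Var(X_i)/n = 130/738 = 0.17615.
Chebyshev: Pr(|X̄ − 77| ≥ 4.33) ≤ Var(X̄)/(4.33)² = 130/(738·4.33²) = 0.0094.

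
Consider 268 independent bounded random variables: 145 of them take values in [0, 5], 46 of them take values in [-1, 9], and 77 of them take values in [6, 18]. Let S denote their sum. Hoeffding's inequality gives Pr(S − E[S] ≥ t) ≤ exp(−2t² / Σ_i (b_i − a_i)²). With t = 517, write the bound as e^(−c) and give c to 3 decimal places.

27.680

Σ(b_i − a_i)² = 145·5² + 46·10² + 77·12² = 19313.
c = 2t² / 19313 = 2·517² / 19313 = 27.6797.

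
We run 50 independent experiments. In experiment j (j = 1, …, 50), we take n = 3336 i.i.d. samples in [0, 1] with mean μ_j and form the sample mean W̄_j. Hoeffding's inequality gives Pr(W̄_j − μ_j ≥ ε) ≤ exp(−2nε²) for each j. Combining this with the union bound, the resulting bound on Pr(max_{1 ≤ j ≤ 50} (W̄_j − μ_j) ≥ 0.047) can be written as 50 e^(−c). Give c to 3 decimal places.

14.738

Union bound over the 50 events: Pr(max_{1 ≤ j ≤ 50} (W̄_j − μ_j) ≥ 0.047) ≤ 50·exp(−2nε²) = 50 exp(−2·3336·0.047²).
So c = 2·3336·0.047² = 14.7384.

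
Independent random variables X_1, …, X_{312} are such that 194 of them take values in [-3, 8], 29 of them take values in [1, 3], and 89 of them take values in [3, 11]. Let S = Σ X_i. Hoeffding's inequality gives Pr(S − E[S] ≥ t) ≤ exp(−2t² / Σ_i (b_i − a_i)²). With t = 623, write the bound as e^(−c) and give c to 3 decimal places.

Σ(b_i − a_i)² = 194·11² + 29·2² + 89·8² = 29286.
c = 2t² / 29286 = 2·623² / 29286 = 26.5061.

26.506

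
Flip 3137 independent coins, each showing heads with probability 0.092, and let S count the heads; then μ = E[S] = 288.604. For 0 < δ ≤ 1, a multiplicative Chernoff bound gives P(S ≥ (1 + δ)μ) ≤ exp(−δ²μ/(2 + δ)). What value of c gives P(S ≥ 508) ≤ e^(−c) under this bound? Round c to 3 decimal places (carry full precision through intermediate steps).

Write 508 = (1 + δ)μ, so δ = 508/288.604 − 1 = 0.7601974…
Then the exponent is δ²μ/(2 + δ) = (508 − μ)² / (μ·(2 + δ)) = 60.424759.

60.425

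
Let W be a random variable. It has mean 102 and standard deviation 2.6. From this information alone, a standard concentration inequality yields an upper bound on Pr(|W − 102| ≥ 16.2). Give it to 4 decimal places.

Mean and variance are known, so Chebyshev's inequality applies.
Chebyshev: Pr(|W − μ| ≥ t) ≤ Var(W)/t².
Var(W) = σ² = 2.6² = 6.76.
Bound = 6.76 / 262.44 = 0.0258.

0.0258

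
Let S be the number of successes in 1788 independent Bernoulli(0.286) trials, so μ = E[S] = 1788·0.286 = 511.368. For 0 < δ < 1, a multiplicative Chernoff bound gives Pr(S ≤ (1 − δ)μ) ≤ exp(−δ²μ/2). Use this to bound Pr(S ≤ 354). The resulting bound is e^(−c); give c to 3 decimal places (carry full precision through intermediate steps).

Write 354 = (1 − δ)μ, so δ = 1 − 354/511.368 = 0.3077392…
Then the exponent is δ²μ/2 = (μ − 354)²/(2μ) = 24.214154.

24.214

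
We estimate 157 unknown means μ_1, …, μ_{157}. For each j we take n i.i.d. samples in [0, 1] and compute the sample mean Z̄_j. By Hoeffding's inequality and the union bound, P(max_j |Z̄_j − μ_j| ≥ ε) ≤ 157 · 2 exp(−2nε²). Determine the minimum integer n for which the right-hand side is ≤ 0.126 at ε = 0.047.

1771

Need 2·157·exp(−2nε²) ≤ 0.126, i.e. exp(−2nε²) ≤ 0.126/314.
So 2nε² ≥ ln(314/0.126) = 7.820866.
Hence n ≥ 7.820866/(2·0.047²) = 1770.228.
The smallest integer n is 1771.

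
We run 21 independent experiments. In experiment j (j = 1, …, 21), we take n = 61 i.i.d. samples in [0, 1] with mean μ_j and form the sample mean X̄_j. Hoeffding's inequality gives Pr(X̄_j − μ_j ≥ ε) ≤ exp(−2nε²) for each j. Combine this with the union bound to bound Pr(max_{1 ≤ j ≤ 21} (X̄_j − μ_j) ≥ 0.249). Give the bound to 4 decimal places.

0.0109

Per-experiment Hoeffding bound: exp(−2·61·0.249²) = exp(−7.56412) = 0.00051873.
Union bound over 21 events: 21·0.00051873 = 0.01089.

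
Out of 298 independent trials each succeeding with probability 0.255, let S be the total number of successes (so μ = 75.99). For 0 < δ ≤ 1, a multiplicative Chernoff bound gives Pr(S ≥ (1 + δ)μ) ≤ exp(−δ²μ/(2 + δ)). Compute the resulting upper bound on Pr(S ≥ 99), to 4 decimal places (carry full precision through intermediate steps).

0.0485

Write 99 = (1 + δ)μ, so δ = 99/75.99 − 1 = 0.302803…
Then the exponent is δ²μ/(2 + δ) = (99 − μ)² / (μ·(2 + δ)) = 3.025659.
Bound = exp(−3.025659) = 0.04853.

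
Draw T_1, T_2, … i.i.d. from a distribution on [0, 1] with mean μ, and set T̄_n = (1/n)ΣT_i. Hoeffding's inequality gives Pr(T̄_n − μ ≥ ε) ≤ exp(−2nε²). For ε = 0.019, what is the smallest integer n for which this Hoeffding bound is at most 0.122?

Require exp(−2nε²) ≤ 0.122, i.e. 2nε² ≥ ln(1/0.122) = 2.103734.
So n ≥ 2.103734 / (2·0.019²) = 2913.759.
The smallest integer n is 2914.

2914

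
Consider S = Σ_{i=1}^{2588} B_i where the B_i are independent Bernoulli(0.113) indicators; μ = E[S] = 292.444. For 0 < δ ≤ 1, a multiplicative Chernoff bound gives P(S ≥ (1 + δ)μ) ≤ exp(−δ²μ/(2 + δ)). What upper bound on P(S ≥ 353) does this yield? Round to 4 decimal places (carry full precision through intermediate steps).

0.0034

Write 353 = (1 + δ)μ, so δ = 353/292.444 − 1 = 0.2070687…
Then the exponent is δ²μ/(2 + δ) = (353 − μ)² / (μ·(2 + δ)) = 5.681406.
Bound = exp(−5.681406) = 0.00341.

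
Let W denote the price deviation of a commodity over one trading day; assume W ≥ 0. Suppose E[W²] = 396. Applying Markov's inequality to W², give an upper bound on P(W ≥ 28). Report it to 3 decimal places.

Since W ≥ 0, the event {W ≥ 28} is the same as {W² ≥ 784}.
Markov's inequality applied to W² gives P(W² ≥ 784) ≤ E[W²]/784 = 396/784 = 0.5051.

0.505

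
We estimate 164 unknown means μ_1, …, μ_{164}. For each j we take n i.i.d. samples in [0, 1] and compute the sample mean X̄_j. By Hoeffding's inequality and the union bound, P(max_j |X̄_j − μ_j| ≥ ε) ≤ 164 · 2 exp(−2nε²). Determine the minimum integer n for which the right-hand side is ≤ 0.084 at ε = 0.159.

164

Need 2·164·exp(−2nε²) ≤ 0.084, i.e. exp(−2nε²) ≤ 0.084/328.
So 2nε² ≥ ln(328/0.084) = 8.269952.
Hence n ≥ 8.269952/(2·0.159²) = 163.561.
The smallest integer n is 164.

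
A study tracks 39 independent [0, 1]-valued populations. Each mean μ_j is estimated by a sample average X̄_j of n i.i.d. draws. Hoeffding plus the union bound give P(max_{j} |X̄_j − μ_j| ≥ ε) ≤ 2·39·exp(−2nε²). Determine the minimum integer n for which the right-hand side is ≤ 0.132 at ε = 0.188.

Need 2·39·exp(−2nε²) ≤ 0.132, i.e. exp(−2nε²) ≤ 0.132/78.
So 2nε² ≥ ln(78/0.132) = 6.381662.
Hence n ≥ 6.381662/(2·0.188²) = 90.279.
The smallest integer n is 91.

91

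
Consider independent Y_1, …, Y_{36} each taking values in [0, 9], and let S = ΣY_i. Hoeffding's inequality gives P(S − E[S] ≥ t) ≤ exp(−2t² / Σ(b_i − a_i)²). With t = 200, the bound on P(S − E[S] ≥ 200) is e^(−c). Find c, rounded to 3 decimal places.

Σ(b_i − a_i)² = 36·(9)² = 2916.
c = 2t²/2916 = 2·200²/2916 = 27.4348.

27.435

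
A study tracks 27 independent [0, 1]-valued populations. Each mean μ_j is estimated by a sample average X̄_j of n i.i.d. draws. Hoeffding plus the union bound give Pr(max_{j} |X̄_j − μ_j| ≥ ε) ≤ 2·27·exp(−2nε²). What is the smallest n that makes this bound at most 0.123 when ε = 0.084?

Need 2·27·exp(−2nε²) ≤ 0.123, i.e. exp(−2nε²) ≤ 0.123/54.
So 2nε² ≥ ln(54/0.123) = 6.084555.
Hence n ≥ 6.084555/(2·0.084²) = 431.162.
The smallest integer n is 432.

432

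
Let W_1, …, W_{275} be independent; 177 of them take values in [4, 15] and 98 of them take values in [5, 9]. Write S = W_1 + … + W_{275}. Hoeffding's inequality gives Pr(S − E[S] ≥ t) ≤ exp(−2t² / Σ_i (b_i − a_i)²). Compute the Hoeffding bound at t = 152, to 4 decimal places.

0.1339

Σ(b_i − a_i)² = 177·11² + 98·4² = 22985.
Exponent = 2·152² / 22985 = 2.01035.
Bound = exp(−2.01035) = 0.13394.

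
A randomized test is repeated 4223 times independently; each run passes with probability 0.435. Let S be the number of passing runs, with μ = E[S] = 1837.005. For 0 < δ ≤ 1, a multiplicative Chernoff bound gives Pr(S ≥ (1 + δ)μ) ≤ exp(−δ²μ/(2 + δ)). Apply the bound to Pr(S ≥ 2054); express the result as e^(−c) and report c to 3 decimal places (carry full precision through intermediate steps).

Write 2054 = (1 + δ)μ, so δ = 2054/1837.005 − 1 = 0.1181243…
Then the exponent is δ²μ/(2 + δ) = (2054 − μ)² / (μ·(2 + δ)) = 12.101457.

12.101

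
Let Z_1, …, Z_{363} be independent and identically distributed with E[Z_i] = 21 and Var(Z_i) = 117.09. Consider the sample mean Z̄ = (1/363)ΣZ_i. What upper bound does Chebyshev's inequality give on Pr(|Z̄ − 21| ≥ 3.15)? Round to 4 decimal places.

Var(Z̄) = Var(Z_i)/n = 117.09/363 = 0.32256.
Chebyshev: Pr(|Z̄ − 21| ≥ 3.15) ≤ Var(Z̄)/(3.15)² = 117.09/(363·3.15²) = 0.0325.

0.0325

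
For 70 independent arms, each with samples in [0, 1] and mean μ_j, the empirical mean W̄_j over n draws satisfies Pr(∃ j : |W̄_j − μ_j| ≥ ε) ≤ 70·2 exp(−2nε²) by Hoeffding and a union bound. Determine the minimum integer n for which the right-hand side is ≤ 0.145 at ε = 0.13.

204

Need 2·70·exp(−2nε²) ≤ 0.145, i.e. exp(−2nε²) ≤ 0.145/140.
So 2nε² ≥ ln(140/0.145) = 6.872664.
Hence n ≥ 6.872664/(2·0.13²) = 203.333.
The smallest integer n is 204.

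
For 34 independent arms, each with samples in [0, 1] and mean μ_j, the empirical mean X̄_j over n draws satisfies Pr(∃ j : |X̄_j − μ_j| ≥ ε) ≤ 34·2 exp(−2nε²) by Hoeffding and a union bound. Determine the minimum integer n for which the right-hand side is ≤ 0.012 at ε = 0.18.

Need 2·34·exp(−2nε²) ≤ 0.012, i.e. exp(−2nε²) ≤ 0.012/68.
So 2nε² ≥ ln(68/0.012) = 8.642356.
Hence n ≥ 8.642356/(2·0.18²) = 133.370.
The smallest integer n is 134.

134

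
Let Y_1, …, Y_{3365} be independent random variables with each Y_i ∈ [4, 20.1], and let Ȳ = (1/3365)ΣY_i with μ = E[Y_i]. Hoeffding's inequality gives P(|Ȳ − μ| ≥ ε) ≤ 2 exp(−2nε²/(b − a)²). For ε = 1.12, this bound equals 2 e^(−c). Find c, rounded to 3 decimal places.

c = 2nε²/(b − a)² = 2·3365·1.12² / 16.1² = 32.5686.

32.569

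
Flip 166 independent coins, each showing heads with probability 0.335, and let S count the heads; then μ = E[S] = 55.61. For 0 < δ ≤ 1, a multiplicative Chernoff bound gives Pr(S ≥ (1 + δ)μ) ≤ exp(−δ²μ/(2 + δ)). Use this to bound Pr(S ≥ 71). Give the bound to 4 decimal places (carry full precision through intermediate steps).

0.1540

Write 71 = (1 + δ)μ, so δ = 71/55.61 − 1 = 0.2767488…
Then the exponent is δ²μ/(2 + δ) = (71 − μ)² / (μ·(2 + δ)) = 1.870722.
Bound = exp(−1.870722) = 0.15401.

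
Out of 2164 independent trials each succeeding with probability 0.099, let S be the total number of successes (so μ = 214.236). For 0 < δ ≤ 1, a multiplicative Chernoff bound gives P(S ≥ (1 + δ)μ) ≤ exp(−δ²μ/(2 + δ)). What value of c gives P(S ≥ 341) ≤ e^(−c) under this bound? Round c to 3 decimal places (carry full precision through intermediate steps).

28.941

Write 341 = (1 + δ)μ, so δ = 341/214.236 − 1 = 0.5917026…
Then the exponent is δ²μ/(2 + δ) = (341 − μ)² / (μ·(2 + δ)) = 28.941048.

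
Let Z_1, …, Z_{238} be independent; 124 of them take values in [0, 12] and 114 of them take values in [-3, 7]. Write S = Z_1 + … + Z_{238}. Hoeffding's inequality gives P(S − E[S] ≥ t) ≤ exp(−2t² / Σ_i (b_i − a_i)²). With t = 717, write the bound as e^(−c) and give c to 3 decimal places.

35.144

Σ(b_i − a_i)² = 124·12² + 114·10² = 29256.
c = 2t² / 29256 = 2·717² / 29256 = 35.1442.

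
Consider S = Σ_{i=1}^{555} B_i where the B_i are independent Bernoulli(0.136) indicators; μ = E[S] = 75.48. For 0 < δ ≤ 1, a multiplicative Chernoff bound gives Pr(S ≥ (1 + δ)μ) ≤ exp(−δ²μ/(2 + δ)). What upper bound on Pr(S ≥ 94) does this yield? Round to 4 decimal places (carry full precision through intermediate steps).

0.1322

Write 94 = (1 + δ)μ, so δ = 94/75.48 − 1 = 0.245363…
Then the exponent is δ²μ/(2 + δ) = (94 − μ)² / (μ·(2 + δ)) = 2.023781.
Bound = exp(−2.023781) = 0.13215.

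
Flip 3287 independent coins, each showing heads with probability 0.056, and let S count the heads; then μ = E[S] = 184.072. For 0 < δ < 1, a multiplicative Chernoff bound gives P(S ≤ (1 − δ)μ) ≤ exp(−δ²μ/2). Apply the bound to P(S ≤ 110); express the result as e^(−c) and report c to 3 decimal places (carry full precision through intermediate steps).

14.904

Write 110 = (1 − δ)μ, so δ = 1 − 110/184.072 = 0.4024078…
Then the exponent is δ²μ/2 = (μ − 110)²/(2μ) = 14.903574.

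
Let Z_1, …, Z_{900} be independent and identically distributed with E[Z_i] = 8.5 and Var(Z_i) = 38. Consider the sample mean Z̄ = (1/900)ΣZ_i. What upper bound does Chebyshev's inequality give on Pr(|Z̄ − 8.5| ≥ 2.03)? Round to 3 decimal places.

0.010

Var(Z̄) = Var(Z_i)/n = 38/900 = 0.042222.
Chebyshev: Pr(|Z̄ − 8.5| ≥ 2.03) ≤ Var(Z̄)/(2.03)² = 38/(900·2.03²) = 0.0102.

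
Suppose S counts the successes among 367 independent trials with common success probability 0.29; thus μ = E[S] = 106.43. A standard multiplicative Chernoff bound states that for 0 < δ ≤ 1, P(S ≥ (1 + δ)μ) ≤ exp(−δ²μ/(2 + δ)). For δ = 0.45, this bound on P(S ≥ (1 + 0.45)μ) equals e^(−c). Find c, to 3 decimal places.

8.797

c = δ²μ/(2 + δ) = 0.45²·106.43/(2 + 0.45) = 8.7968.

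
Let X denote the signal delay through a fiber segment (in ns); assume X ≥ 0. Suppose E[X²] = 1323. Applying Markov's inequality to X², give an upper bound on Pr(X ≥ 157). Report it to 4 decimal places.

Since X ≥ 0, the event {X ≥ 157} is the same as {X² ≥ 24649}.
Markov's inequality applied to X² gives Pr(X² ≥ 24649) ≤ E[X²]/24649 = 1323/24649 = 0.0537.

0.0537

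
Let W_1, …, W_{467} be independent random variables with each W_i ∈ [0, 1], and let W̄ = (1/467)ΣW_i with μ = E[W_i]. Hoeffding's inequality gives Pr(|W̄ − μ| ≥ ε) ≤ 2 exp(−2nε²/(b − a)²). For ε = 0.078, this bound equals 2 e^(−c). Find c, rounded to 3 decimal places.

5.682

c = 2nε²/(b − a)² = 2·467·0.078² / 1² = 5.6825.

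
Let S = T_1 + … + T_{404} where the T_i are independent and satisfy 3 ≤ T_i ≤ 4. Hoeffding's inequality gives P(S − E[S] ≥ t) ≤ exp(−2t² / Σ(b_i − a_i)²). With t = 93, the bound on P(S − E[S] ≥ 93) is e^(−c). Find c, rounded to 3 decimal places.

42.817

Σ(b_i − a_i)² = 404·(1)² = 404.
c = 2t²/404 = 2·93²/404 = 42.8168.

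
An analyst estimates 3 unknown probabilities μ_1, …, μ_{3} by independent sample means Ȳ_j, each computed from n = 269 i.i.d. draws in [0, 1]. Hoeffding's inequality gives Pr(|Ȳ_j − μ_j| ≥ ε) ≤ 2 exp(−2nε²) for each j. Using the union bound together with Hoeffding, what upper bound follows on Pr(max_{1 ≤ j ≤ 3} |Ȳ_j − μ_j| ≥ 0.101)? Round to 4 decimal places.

Per-experiment Hoeffding bound: 2·exp(−2·269·0.101²) = 2·exp(−5.48814) = 0.0082711.
Union bound over 3 events: 3·0.0082711 = 0.02481.

0.0248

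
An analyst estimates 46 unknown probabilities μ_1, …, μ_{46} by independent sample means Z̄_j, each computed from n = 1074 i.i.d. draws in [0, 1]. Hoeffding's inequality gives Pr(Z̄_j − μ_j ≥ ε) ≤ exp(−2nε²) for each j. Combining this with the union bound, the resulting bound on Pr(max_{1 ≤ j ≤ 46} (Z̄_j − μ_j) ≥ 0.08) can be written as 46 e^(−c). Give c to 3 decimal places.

Union bound over the 46 events: Pr(max_{1 ≤ j ≤ 46} (Z̄_j − μ_j) ≥ 0.08) ≤ 46·exp(−2nε²) = 46 exp(−2·1074·0.08²).
So c = 2·1074·0.08² = 13.7472.

13.747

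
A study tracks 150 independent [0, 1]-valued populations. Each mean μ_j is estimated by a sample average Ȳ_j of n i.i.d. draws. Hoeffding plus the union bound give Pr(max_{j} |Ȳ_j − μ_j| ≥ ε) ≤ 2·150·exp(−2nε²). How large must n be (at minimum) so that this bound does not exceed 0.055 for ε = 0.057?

1325

Need 2·150·exp(−2nε²) ≤ 0.055, i.e. exp(−2nε²) ≤ 0.055/300.
So 2nε² ≥ ln(300/0.055) = 8.604205.
Hence n ≥ 8.604205/(2·0.057²) = 1324.131.
The smallest integer n is 1325.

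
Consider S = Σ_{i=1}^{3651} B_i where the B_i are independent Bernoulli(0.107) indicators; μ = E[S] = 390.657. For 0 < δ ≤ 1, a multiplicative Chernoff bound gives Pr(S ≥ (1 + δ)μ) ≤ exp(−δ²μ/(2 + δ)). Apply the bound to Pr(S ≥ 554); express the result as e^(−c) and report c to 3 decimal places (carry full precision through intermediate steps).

28.244

Write 554 = (1 + δ)μ, so δ = 554/390.657 − 1 = 0.4181238…
Then the exponent is δ²μ/(2 + δ) = (554 − μ)² / (μ·(2 + δ)) = 28.244046.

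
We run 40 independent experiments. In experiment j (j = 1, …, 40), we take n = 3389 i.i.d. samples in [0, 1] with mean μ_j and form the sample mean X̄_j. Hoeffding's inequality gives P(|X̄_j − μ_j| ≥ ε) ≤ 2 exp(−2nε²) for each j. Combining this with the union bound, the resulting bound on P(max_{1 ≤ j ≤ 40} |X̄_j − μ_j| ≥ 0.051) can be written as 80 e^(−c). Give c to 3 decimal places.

17.630

Union bound over the 40 events: P(max_{1 ≤ j ≤ 40} |X̄_j − μ_j| ≥ 0.051) ≤ 40·2·exp(−2nε²) = 80 exp(−2·3389·0.051²).
So c = 2·3389·0.051² = 17.6296.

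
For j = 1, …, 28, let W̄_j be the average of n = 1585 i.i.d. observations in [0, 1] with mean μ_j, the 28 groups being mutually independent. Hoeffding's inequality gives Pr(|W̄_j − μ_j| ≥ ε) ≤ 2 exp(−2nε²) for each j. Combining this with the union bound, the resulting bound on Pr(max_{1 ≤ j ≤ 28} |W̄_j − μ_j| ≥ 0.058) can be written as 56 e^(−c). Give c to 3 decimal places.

Union bound over the 28 events: Pr(max_{1 ≤ j ≤ 28} |W̄_j − μ_j| ≥ 0.058) ≤ 28·2·exp(−2nε²) = 56 exp(−2·1585·0.058²).
So c = 2·1585·0.058² = 10.6639.

10.664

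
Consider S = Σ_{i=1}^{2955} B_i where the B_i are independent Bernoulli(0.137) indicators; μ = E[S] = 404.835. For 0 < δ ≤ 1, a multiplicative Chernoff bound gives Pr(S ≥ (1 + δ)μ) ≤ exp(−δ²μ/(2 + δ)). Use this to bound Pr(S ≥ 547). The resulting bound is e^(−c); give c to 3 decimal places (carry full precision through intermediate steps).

21.234

Write 547 = (1 + δ)μ, so δ = 547/404.835 − 1 = 0.3511678…
Then the exponent is δ²μ/(2 + δ) = (547 − μ)² / (μ·(2 + δ)) = 21.233604.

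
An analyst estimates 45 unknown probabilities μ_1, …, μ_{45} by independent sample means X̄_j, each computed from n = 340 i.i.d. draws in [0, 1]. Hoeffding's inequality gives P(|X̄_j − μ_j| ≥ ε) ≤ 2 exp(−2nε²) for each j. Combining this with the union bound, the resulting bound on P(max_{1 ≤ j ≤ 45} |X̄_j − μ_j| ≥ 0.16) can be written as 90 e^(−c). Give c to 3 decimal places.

17.408

Union bound over the 45 events: P(max_{1 ≤ j ≤ 45} |X̄_j − μ_j| ≥ 0.16) ≤ 45·2·exp(−2nε²) = 90 exp(−2·340·0.16²).
So c = 2·340·0.16² = 17.4080.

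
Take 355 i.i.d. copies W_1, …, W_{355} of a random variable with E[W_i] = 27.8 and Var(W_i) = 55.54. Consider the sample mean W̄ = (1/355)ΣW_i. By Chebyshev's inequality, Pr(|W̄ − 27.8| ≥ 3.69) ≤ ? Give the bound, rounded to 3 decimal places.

0.011

Var(W̄) = Var(W_i)/n = 55.54/355 = 0.15645.
Chebyshev: Pr(|W̄ − 27.8| ≥ 3.69) ≤ Var(W̄)/(3.69)² = 55.54/(355·3.69²) = 0.0115.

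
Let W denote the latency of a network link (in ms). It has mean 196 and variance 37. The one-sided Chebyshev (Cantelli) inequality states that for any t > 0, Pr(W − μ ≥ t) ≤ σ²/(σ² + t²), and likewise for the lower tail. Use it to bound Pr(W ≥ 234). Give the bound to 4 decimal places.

Here σ² = 37 and t = 38, so σ² + t² = 1481.
Cantelli's bound: 37/1481 = 0.0250.

0.0250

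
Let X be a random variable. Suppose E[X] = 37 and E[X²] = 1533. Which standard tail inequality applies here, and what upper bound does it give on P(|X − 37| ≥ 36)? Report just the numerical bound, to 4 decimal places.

0.1265

The first two moments determine the variance, so Chebyshev's inequality is the sharpest standard bound available.
Var(X) = E[X²] − (E[X])² = 1533 − 1369 = 164.
Chebyshev's inequality: P(|X − μ| ≥ t) ≤ Var(X)/t² = 164/1296 = 0.1265.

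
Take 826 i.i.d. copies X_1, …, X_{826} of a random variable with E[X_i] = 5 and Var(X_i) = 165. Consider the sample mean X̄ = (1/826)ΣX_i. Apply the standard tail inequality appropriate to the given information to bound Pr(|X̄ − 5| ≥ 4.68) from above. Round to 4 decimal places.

With mean and variance of each term known, Chebyshev's inequality bounds the deviation of the sum (or sample mean).
Var(X̄) = Var(X_i)/n = 165/826 = 0.19976.
Chebyshev: Pr(|X̄ − 5| ≥ 4.68) ≤ Var(X̄)/(4.68)² = 165/(826·4.68²) = 0.0091.

0.0091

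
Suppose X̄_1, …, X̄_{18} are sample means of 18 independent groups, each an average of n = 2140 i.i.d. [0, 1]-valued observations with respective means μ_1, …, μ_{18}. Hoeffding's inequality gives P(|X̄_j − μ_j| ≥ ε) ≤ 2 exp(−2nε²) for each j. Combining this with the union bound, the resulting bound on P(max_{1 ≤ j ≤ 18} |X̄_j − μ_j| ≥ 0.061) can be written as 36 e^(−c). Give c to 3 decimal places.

Union bound over the 18 events: P(max_{1 ≤ j ≤ 18} |X̄_j − μ_j| ≥ 0.061) ≤ 18·2·exp(−2nε²) = 36 exp(−2·2140·0.061²).
So c = 2·2140·0.061² = 15.9259.

15.926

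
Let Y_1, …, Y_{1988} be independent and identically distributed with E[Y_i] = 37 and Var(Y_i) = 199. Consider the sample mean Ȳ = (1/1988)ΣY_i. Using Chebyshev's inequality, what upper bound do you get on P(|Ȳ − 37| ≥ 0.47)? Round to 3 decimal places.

0.453

Var(Ȳ) = Var(Y_i)/n = 199/1988 = 0.1001.
Chebyshev: P(|Ȳ − 37| ≥ 0.47) ≤ Var(Ȳ)/(0.47)² = 199/(1988·0.47²) = 0.4531.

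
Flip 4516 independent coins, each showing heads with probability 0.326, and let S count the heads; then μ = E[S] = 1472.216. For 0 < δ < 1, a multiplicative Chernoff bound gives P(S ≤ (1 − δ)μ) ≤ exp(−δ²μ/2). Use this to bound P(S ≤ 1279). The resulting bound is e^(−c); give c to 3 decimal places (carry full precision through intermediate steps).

12.679

Write 1279 = (1 − δ)μ, so δ = 1 − 1279/1472.216 = 0.1312416…
Then the exponent is δ²μ/2 = (μ − 1279)²/(2μ) = 12.678990.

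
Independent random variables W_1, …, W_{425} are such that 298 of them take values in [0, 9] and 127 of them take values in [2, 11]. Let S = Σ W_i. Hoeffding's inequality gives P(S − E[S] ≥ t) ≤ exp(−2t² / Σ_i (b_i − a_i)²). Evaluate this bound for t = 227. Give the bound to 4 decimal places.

0.0501

Σ(b_i − a_i)² = 298·9² + 127·9² = 34425.
Exponent = 2·227² / 34425 = 2.99370.
Bound = exp(−2.99370) = 0.05010.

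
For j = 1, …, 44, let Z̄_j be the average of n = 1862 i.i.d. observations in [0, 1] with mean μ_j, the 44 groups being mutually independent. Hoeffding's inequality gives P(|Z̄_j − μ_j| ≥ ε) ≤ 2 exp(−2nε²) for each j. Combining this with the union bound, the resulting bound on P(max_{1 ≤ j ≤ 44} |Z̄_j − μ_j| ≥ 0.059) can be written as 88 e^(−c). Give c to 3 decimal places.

Union bound over the 44 events: P(max_{1 ≤ j ≤ 44} |Z̄_j − μ_j| ≥ 0.059) ≤ 44·2·exp(−2nε²) = 88 exp(−2·1862·0.059²).
So c = 2·1862·0.059² = 12.9632.

12.963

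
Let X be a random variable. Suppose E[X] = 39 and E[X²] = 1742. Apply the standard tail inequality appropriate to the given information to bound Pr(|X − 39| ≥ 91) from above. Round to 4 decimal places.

The first two moments determine the variance, so Chebyshev's inequality is the sharpest standard bound available.
Var(X) = E[X²] − (E[X])² = 1742 − 1521 = 221.
Chebyshev's inequality: Pr(|X − μ| ≥ t) ≤ Var(X)/t² = 221/8281 = 0.0267.

0.0267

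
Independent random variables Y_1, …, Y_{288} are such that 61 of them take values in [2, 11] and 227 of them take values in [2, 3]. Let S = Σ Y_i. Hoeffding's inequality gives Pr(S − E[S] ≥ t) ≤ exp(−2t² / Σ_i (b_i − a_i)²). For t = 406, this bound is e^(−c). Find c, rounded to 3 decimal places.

Σ(b_i − a_i)² = 61·9² + 227·1² = 5168.
c = 2t² / 5168 = 2·406² / 5168 = 63.7910.

63.791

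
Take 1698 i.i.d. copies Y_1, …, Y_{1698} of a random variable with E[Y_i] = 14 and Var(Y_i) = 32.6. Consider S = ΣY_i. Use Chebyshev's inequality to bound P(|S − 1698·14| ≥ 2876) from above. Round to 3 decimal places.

Var(S) = n·Var(Y_i) = 1698·32.6 = 55354.8.
Chebyshev: P(|S − 1698·14| ≥ 2876) ≤ Var(S)/2876² = 55354.8/8271376 = 0.0067.

0.007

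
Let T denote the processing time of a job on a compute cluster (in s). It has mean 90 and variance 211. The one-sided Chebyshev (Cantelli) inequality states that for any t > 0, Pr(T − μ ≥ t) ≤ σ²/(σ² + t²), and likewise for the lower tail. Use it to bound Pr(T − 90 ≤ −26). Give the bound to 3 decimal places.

Here σ² = 211 and t = 26, so σ² + t² = 887.
Cantelli's bound: 211/887 = 0.2379.

0.238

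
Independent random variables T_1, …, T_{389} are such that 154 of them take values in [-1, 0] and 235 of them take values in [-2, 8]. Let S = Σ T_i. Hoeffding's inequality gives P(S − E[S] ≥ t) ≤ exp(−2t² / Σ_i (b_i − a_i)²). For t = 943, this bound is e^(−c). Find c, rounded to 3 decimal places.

Σ(b_i − a_i)² = 154·1² + 235·10² = 23654.
c = 2t² / 23654 = 2·943² / 23654 = 75.1880.

75.188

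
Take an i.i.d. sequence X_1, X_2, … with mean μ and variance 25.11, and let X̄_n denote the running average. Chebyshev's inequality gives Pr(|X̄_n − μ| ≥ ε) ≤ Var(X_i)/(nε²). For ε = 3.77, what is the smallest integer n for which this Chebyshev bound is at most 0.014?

127

Require 25.11/(n·3.77²) ≤ 0.014, i.e. n ≥ 25.11/(0.014·3.77²) = 126.193.
The smallest integer n is 127.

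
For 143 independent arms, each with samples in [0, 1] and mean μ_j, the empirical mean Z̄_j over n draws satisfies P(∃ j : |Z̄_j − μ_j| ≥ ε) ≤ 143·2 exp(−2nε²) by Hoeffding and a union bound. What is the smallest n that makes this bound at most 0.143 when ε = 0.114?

293

Need 2·143·exp(−2nε²) ≤ 0.143, i.e. exp(−2nε²) ≤ 0.143/286.
So 2nε² ≥ ln(286/0.143) = 7.600902.
Hence n ≥ 7.600902/(2·0.114²) = 292.432.
The smallest integer n is 293.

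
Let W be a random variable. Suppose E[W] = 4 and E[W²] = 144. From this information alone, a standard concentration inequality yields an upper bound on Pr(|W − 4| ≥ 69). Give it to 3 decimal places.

0.027

The first two moments determine the variance, so Chebyshev's inequality is the sharpest standard bound available.
Var(W) = E[W²] − (E[W])² = 144 − 16 = 128.
Chebyshev's inequality: Pr(|W − μ| ≥ t) ≤ Var(W)/t² = 128/4761 = 0.0269.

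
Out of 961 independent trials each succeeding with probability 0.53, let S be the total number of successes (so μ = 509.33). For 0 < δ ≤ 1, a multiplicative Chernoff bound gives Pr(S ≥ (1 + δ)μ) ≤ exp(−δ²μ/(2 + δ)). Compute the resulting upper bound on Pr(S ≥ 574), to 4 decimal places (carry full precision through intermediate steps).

0.0211

Write 574 = (1 + δ)μ, so δ = 574/509.33 − 1 = 0.1269707…
Then the exponent is δ²μ/(2 + δ) = (574 − μ)² / (μ·(2 + δ)) = 3.860512.
Bound = exp(−3.860512) = 0.02106.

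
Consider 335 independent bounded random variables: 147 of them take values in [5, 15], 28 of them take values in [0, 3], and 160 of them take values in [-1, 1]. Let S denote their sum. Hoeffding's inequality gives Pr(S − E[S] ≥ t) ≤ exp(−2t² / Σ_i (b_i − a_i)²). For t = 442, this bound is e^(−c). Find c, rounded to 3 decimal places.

Σ(b_i − a_i)² = 147·10² + 28·3² + 160·2² = 15592.
c = 2t² / 15592 = 2·442² / 15592 = 25.0595.

25.060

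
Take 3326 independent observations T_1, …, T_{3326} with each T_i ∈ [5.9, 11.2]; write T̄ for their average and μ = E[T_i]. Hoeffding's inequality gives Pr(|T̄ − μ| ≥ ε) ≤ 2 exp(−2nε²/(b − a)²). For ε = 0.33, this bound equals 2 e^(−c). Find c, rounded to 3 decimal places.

25.789

c = 2nε²/(b − a)² = 2·3326·0.33² / 5.3² = 25.7886.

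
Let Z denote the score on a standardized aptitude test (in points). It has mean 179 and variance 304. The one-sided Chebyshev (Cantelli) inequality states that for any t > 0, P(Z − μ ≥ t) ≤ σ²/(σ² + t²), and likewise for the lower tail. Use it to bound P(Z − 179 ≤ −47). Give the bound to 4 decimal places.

Here σ² = 304 and t = 47, so σ² + t² = 2513.
Cantelli's bound: 304/2513 = 0.1210.

0.1210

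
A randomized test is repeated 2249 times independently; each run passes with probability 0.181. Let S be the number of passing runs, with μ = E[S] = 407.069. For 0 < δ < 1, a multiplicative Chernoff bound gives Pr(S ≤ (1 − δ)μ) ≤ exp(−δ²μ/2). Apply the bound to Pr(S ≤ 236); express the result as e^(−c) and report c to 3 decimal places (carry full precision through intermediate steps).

35.946

Write 236 = (1 − δ)μ, so δ = 1 − 236/407.069 = 0.4202457…
Then the exponent is δ²μ/2 = (μ − 236)²/(2μ) = 35.945506.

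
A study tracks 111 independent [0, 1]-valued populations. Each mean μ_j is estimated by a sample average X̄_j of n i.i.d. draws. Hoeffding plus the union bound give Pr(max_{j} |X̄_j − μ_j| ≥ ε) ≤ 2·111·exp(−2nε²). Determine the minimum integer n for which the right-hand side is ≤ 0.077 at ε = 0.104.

369

Need 2·111·exp(−2nε²) ≤ 0.077, i.e. exp(−2nε²) ≤ 0.077/222.
So 2nε² ≥ ln(222/0.077) = 7.966627.
Hence n ≥ 7.966627/(2·0.104²) = 368.280.
The smallest integer n is 369.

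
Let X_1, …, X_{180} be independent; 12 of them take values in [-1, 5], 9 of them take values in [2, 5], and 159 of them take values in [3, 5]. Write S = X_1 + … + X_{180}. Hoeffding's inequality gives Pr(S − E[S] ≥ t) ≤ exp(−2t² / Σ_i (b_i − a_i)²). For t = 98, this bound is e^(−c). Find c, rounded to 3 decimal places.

Σ(b_i − a_i)² = 12·6² + 9·3² + 159·2² = 1149.
c = 2t² / 1149 = 2·98² / 1149 = 16.7171.

16.717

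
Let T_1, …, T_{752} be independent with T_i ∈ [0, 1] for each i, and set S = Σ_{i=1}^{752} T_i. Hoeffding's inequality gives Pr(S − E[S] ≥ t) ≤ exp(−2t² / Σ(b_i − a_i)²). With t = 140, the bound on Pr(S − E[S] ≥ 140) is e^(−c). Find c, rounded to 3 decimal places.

52.128

Σ(b_i − a_i)² = 752·(1)² = 752.
c = 2t²/752 = 2·140²/752 = 52.1277.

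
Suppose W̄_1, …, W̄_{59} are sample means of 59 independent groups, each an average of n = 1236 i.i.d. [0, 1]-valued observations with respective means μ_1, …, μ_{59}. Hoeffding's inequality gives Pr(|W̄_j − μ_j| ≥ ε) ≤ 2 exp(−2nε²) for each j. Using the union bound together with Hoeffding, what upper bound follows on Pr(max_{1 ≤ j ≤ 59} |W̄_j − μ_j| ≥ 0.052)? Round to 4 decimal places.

Per-experiment Hoeffding bound: 2·exp(−2·1236·0.052²) = 2·exp(−6.68429) = 0.0025008.
Union bound over 59 events: 59·0.0025008 = 0.14755.

0.1475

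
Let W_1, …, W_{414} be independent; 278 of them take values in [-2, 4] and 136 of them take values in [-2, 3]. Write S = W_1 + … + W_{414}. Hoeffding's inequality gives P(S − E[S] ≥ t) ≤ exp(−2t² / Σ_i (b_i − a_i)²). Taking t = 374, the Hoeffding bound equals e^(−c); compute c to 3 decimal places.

Σ(b_i − a_i)² = 278·6² + 136·5² = 13408.
c = 2t² / 13408 = 2·374² / 13408 = 20.8646.

20.865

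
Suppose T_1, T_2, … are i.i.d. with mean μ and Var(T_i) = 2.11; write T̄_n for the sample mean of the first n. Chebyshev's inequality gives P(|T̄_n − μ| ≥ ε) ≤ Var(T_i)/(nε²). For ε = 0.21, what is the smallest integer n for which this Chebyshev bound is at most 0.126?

Require 2.11/(n·0.21²) ≤ 0.126, i.e. n ≥ 2.11/(0.126·0.21²) = 379.729.
The smallest integer n is 380.

380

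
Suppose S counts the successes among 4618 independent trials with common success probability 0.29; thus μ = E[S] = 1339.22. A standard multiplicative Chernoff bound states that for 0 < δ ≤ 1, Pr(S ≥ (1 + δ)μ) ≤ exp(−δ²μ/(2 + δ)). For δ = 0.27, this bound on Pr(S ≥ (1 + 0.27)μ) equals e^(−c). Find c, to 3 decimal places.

c = δ²μ/(2 + δ) = 0.27²·1339.22/(2 + 0.27) = 43.0084.

43.008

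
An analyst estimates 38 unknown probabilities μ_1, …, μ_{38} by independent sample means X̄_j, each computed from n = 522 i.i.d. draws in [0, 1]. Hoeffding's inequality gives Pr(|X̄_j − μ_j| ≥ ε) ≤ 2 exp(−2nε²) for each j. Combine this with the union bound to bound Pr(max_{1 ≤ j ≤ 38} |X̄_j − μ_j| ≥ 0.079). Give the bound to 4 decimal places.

0.1125

Per-experiment Hoeffding bound: 2·exp(−2·522·0.079²) = 2·exp(−6.51560) = 0.0029603.
Union bound over 38 events: 38·0.0029603 = 0.11249.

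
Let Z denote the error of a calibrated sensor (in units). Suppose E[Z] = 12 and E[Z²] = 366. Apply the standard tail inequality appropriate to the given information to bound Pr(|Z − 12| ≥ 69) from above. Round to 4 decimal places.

The first two moments determine the variance, so Chebyshev's inequality is the sharpest standard bound available.
Var(Z) = E[Z²] − (E[Z])² = 366 − 144 = 222.
Chebyshev's inequality: Pr(|Z − μ| ≥ t) ≤ Var(Z)/t² = 222/4761 = 0.0466.

0.0466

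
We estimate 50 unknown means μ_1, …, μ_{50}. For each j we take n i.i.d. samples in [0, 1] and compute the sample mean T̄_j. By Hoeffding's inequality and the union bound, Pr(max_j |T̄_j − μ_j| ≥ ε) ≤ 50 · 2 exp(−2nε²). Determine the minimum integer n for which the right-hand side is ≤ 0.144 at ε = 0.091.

396

Need 2·50·exp(−2nε²) ≤ 0.144, i.e. exp(−2nε²) ≤ 0.144/100.
So 2nε² ≥ ln(100/0.144) = 6.543112.
Hence n ≥ 6.543112/(2·0.091²) = 395.068.
The smallest integer n is 396.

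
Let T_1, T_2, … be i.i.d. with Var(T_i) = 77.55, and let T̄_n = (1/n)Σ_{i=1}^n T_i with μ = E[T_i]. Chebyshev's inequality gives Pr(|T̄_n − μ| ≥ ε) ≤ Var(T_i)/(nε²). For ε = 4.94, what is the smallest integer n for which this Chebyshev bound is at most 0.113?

29

Require 77.55/(n·4.94²) ≤ 0.113, i.e. n ≥ 77.55/(0.113·4.94²) = 28.122.
The smallest integer n is 29.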